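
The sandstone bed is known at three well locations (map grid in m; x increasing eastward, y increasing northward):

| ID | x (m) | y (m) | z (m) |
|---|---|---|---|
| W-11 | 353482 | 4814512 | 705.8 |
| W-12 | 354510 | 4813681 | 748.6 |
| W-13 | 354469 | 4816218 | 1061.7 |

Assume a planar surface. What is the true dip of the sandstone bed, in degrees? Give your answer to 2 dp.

10.79°

Two edge vectors: W-11→W-12 = (1028, -831, 42.8), W-11→W-13 = (987, 1706, 355.9).
Normal n = (W-11→W-12) × (W-11→W-13) = (-368769.7, -323621.6, 2573965).
So ∂z/∂x = −n_x/n_z = 0.14327 and ∂z/∂y = −n_y/n_z = 0.12573.
Gradient magnitude |∇z| = √(a² + b²) = √(0.02053 + 0.01581) = 0.19061.
True dip = arctan(0.19061) = 10.79°, dipping toward SW (azimuth ≈ 229°).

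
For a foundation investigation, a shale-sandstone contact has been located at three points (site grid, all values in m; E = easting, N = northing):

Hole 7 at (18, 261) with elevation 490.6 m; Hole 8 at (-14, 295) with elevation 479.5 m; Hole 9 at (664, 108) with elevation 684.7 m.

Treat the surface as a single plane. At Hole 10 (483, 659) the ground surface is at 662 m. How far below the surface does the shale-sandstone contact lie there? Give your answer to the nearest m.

60 m

Two edge vectors: Hole 7→Hole 8 = (-32, 34, -11.1), Hole 7→Hole 9 = (646, -153, 194.1).
Normal n = (Hole 7→Hole 8) × (Hole 7→Hole 9) = (4901.1, -959.4, -17068).
So ∂z/∂E = −n_x/n_z = 0.28715 and ∂z/∂N = −n_y/n_z = −0.05621.
Intercept c from Hole 7: 490.6 − 5.17 + 14.67 = 500.10.
At (483, 659): z_contact = 138.7 − 37.0 + 500.10 = 601.8 m.
Depth below ground = 662 − 601.8 = 60 m.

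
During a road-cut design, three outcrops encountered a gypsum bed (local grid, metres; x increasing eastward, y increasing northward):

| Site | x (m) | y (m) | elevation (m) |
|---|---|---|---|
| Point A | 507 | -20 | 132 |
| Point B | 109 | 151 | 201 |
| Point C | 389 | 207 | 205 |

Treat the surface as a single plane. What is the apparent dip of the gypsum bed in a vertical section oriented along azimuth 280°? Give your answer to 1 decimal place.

Let the plane be z = a·x + b·y + c.
Point B−Point A: −398a + 171b = 69;  Point C−Point A: −118a + 227b = 73.
Solving gives a = −0.04532, b = 0.29803.
Unit vector along 280° is (sin 280°, cos 280°) = (-0.9848, 0.1736).
Slope in that direction = a·(-0.9848) + b·(0.1736) = 0.09638.
Apparent dip = arctan|0.09638| = 5.5° (true dip is 16.8°, so apparent ≤ true as expected).

5.5°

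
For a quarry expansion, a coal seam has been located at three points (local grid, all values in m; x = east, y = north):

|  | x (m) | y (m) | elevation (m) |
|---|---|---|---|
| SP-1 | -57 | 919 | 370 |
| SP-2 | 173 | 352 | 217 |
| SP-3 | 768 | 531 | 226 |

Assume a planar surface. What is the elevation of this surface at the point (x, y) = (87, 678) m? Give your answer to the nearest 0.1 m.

Let the plane be z = a·x + b·y + c.
SP-2−SP-1: 230a − 567b = −153;  SP-3−SP-1: 825a − 388b = −144.
Solving gives a = −0.05887, b = 0.24596.
Then c = 370 − a·-57 − b·919 = 140.61.
At (87, 678): z = −5.1 + 166.8 + 140.61 = 302.2 m.

302.2 m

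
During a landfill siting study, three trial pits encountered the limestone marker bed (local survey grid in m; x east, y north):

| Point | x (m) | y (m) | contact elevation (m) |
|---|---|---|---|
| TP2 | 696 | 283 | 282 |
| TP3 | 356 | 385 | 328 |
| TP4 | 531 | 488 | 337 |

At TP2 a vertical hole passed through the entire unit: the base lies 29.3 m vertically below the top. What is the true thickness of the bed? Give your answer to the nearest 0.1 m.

Two edge vectors: TP2→TP3 = (-340, 102, 46), TP2→TP4 = (-165, 205, 55).
Normal n = (TP2→TP3) × (TP2→TP4) = (-3820, 11110, -52870).
So ∂z/∂x = −n_x/n_z = −0.07225 and ∂z/∂y = −n_y/n_z = 0.21014.
|∇z| = √(a²+b²) = 0.22221, so dip δ = arctan(0.22221) = 12.53°.
True thickness = vertical thickness × cos δ = 29.3 × cos 12.53° = 28.6 m.

28.6 m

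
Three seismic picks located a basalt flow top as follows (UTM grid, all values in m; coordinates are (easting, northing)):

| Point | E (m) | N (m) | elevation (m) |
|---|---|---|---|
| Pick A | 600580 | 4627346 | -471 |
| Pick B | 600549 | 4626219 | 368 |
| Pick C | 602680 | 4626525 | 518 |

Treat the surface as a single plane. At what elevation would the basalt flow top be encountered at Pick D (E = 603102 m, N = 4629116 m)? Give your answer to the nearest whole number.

Two edge vectors: Pick A→Pick B = (-31, -1127, 839), Pick A→Pick C = (2100, -821, 989).
Normal n = (Pick A→Pick B) × (Pick A→Pick C) = (-425784, 1792559, 2392151).
So ∂z/∂E = −n_x/n_z = 0.17799211 and ∂z/∂N = −n_y/n_z = −0.74935027.
Intercept c from Pick A: -471 − 106898.50 + 3467502.98 = 3360133.48.
At (603102, 4629116): z = 107347.4 − 3468829.3 + 3360133.48 = -1348.5 m.

-1348 m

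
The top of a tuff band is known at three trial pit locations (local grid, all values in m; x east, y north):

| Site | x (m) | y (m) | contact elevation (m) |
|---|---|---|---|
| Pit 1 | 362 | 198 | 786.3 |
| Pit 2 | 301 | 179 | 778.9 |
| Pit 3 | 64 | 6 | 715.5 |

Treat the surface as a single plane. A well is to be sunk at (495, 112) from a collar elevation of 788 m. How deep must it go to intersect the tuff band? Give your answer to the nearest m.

Two edge vectors: Pit 1→Pit 2 = (-61, -19, -7.4), Pit 1→Pit 3 = (-298, -192, -70.8).
Normal n = (Pit 1→Pit 2) × (Pit 1→Pit 3) = (-75.6, -2113.6, 6050).
So ∂z/∂x = −n_x/n_z = 0.01250 and ∂z/∂y = −n_y/n_z = 0.34936.
Intercept c from Pit 1: 786.3 − 4.52 − 69.17 = 712.60.
At (495, 112): z_contact = 6.2 + 39.1 + 712.60 = 757.9 m.
Depth below ground = 788 − 757.9 = 30 m.

30 m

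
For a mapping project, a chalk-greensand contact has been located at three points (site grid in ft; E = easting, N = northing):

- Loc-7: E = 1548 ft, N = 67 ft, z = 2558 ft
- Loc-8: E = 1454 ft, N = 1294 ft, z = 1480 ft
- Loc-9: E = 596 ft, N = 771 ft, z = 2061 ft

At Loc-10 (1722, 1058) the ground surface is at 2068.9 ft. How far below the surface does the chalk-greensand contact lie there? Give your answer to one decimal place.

415.4 ft

Let the plane be z = a·E + b·N + c.
Loc-8−Loc-7: −94a + 1227b = −1078;  Loc-9−Loc-7: −952a + 704b = −497.
Solving gives a = −0.135302, b = −0.888931.
Then c = 2558 − a·1548 − b·67 = 2827.01.
At (1722, 1058): z_contact = −232.99 − 940.49 + 2827.01 = 1653.53 ft.
Depth below ground = 2068.9 − 1653.53 = 415.4 ft.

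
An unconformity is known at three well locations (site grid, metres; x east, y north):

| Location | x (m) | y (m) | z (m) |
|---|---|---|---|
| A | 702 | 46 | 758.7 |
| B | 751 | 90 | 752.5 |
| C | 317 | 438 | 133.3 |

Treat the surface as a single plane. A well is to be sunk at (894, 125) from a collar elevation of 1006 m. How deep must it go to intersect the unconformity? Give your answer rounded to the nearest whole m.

186 m

Let the plane be z = a·x + b·y + c.
B−A: 49a + 44b = −6.2;  C−A: −385a + 392b = −625.4.
Solving gives a = 0.69401, b = −0.91379.
Then c = 758.7 − a·702 − b·46 = 313.54.
At (894, 125): z_contact = 620.4 − 114.2 + 313.54 = 819.8 m.
Depth below ground = 1006 − 819.8 = 186 m.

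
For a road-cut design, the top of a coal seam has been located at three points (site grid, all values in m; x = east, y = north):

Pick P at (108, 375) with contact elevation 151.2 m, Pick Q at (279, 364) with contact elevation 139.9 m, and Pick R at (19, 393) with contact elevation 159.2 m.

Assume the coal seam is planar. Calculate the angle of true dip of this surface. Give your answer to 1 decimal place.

Two edge vectors: Pick P→Pick Q = (171, -11, -11.3), Pick P→Pick R = (-89, 18, 8).
Normal n = (Pick P→Pick Q) × (Pick P→Pick R) = (115.4, -362.3, 2099).
So ∂z/∂x = −n_x/n_z = −0.05498 and ∂z/∂y = −n_y/n_z = 0.17261.
Gradient magnitude |∇z| = √(a² + b²) = √(0.00302 + 0.02979) = 0.18115.
True dip = arctan(0.18115) = 10.3°, dipping toward SSE (azimuth ≈ 162°).

10.3°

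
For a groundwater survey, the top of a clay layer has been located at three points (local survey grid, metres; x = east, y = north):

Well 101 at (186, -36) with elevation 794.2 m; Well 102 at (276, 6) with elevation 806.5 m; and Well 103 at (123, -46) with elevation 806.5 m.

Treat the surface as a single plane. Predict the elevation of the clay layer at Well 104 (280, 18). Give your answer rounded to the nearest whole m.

Two edge vectors: Well 101→Well 102 = (90, 42, 12.3), Well 101→Well 103 = (-63, -10, 12.3).
Normal n = (Well 101→Well 102) × (Well 101→Well 103) = (639.6, -1881.9, 1746).
So ∂z/∂x = −n_x/n_z = −0.36632 and ∂z/∂y = −n_y/n_z = 1.07784.
Intercept c from Well 101: 794.2 + 68.14 + 38.80 = 901.14.
At (280, 18): z = −102.6 + 19.4 + 901.14 = 818.0 m.

818 m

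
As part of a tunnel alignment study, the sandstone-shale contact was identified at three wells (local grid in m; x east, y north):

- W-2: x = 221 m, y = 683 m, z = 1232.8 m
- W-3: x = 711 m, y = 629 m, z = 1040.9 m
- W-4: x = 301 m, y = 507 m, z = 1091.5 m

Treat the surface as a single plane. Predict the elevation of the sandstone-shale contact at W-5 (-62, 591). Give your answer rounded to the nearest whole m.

Two edge vectors: W-2→W-3 = (490, -54, -191.9), W-2→W-4 = (80, -176, -141.3).
Normal n = (W-2→W-3) × (W-2→W-4) = (-26144.2, 53885, -81920).
So ∂z/∂x = −n_x/n_z = −0.31914 and ∂z/∂y = −n_y/n_z = 0.65778.
Intercept c from W-2: 1232.8 + 70.53 − 449.26 = 854.07.
At (-62, 591): z = 19.8 + 388.7 + 854.07 = 1262.6 m.

1263 m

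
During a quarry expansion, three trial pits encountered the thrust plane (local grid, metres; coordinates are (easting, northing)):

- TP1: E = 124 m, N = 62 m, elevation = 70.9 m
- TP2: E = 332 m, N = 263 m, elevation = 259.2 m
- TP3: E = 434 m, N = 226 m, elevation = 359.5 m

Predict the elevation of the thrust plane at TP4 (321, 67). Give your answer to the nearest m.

260 m

Two edge vectors: TP1→TP2 = (208, 201, 188.3), TP1→TP3 = (310, 164, 288.6).
Normal n = (TP1→TP2) × (TP1→TP3) = (27127.4, -1655.8, -28198).
So ∂z/∂E = −n_x/n_z = 0.96203 and ∂z/∂N = −n_y/n_z = −0.05872.
Intercept c from TP1: 70.9 − 119.29 + 3.64 = −44.75.
At (321, 67): z = 308.8 − 3.9 − 44.75 = 260.1 m.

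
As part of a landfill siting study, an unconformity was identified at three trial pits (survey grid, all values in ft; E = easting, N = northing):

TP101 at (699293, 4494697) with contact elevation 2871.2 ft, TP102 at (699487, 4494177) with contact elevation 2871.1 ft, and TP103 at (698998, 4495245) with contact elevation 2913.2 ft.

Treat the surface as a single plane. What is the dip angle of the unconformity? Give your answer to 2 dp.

Let the plane be z = a·E + b·N + c.
TP102−TP101: 194a − 520b = −0.1;  TP103−TP101: −295a + 548b = 42.
Solving gives a = −0.46265, b = −0.17241.
Gradient magnitude |∇z| = √(a² + b²) = √(0.21404 + 0.02973) = 0.49373.
True dip = arctan(0.49373) = 26.28°, dipping toward ENE (azimuth ≈ 070°).

26.28°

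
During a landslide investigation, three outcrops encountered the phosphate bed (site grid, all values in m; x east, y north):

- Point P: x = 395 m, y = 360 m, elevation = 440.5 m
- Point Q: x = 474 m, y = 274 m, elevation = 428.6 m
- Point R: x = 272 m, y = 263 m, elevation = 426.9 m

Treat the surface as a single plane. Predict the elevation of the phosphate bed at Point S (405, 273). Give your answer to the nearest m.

428 m

Let the plane be z = a·x + b·y + c.
Point Q−Point P: 79a − 86b = −11.9;  Point R−Point P: −123a − 97b = −13.6.
Solving gives a = 0.00084, b = 0.13914.
Then c = 440.5 − a·395 − b·360 = 390.08.
At (405, 273): z = 0.3 + 38.0 + 390.08 = 428.4 m.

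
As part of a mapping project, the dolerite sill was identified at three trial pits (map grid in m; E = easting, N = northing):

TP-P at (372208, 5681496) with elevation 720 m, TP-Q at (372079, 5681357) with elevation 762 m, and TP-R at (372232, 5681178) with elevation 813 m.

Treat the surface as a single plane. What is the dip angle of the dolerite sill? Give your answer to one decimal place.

16.3°

Two edge vectors: TP-P→TP-Q = (-129, -139, 42), TP-P→TP-R = (24, -318, 93).
Normal n = (TP-P→TP-Q) × (TP-P→TP-R) = (429, 13005, 44358).
So ∂z/∂E = −n_x/n_z = −0.00967 and ∂z/∂N = −n_y/n_z = −0.29318.
Gradient magnitude |∇z| = √(a² + b²) = √(0.00009 + 0.08596) = 0.29334.
True dip = arctan(0.29334) = 16.3°, dipping toward N (azimuth ≈ 002°).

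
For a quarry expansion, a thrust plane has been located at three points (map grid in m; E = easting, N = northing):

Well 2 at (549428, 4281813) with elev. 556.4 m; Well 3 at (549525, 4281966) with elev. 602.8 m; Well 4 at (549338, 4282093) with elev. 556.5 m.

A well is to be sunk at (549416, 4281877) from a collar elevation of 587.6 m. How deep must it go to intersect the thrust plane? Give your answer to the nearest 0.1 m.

28.5 m

Two edge vectors: Well 2→Well 3 = (97, 153, 46.4), Well 2→Well 4 = (-90, 280, 0.1).
Normal n = (Well 2→Well 3) × (Well 2→Well 4) = (-12976.7, -4185.7, 40930).
So ∂z/∂E = −n_x/n_z = 0.317046176 and ∂z/∂N = −n_y/n_z = 0.102264842.
Intercept c from Well 2: 556.4 − 174194.05 − 437878.93 = −611516.58.
At (549416, 4281877): z_contact = 174190.24 + 437885.48 − 611516.58 = 559.14 m.
Depth below ground = 587.6 − 559.14 = 28.5 m.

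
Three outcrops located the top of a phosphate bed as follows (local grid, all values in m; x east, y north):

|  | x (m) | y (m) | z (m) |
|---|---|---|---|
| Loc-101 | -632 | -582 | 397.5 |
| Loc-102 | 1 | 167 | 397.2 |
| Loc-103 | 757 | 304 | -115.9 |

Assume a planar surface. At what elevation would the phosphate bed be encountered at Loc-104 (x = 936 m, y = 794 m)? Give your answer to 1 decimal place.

72.3 m

Let the plane be z = a·x + b·y + c.
Loc-102−Loc-101: 633a + 749b = −0.3;  Loc-103−Loc-101: 1389a + 886b = −513.4.
Solving gives a = −0.80136, b = 0.67685.
Then c = 397.5 − a·-632 − b·-582 = 284.97.
At (936, 794): z = −750.1 + 537.4 + 284.97 = 72.3 m.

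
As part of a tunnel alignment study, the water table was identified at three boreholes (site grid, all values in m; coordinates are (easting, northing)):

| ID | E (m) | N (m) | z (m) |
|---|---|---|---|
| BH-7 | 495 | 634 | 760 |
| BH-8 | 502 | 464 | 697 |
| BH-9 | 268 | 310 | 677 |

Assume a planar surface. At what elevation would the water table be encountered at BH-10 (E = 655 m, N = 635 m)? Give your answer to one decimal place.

735.7 m

Let the plane be z = a·E + b·N + c.
BH-8−BH-7: 7a − 170b = −63;  BH-9−BH-7: −227a − 324b = −83.
Solving gives a = −0.15424, b = 0.36424.
Then c = 760 − a·495 − b·634 = 605.42.
At (655, 635): z = −101.0 + 231.3 + 605.42 = 735.7 m.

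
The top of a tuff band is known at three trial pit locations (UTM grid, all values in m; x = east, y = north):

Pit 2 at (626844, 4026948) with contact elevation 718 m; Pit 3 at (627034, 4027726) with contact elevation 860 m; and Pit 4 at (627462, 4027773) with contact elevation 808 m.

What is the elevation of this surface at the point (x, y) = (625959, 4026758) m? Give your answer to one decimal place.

805.3 m

Let the plane be z = a·x + b·y + c.
Pit 3−Pit 2: 190a + 778b = 142;  Pit 4−Pit 2: 618a + 825b = 90.
Solving gives a = −0.145438723, b = 0.218037734.
Then c = 718 − a·626844 − b·4026948 = −786141.23.
At (625959, 4026758): z = −91038.7 + 877985.2 − 786141.23 = 805.3 m.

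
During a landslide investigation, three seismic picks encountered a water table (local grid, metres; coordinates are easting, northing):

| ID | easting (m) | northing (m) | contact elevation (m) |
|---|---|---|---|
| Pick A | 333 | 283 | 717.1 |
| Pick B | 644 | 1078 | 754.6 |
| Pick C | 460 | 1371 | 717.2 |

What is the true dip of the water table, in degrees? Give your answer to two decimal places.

9.80°

Let the plane be z = a·easting + b·northing + c.
Pick B−Pick A: 311a + 795b = 37.5;  Pick C−Pick A: 127a + 1088b = 0.1.
Solving gives a = 0.17152, b = −0.01993.
Gradient magnitude |∇z| = √(a² + b²) = √(0.02942 + 0.00040) = 0.17268.
True dip = arctan(0.17268) = 9.80°, dipping toward W (azimuth ≈ 277°).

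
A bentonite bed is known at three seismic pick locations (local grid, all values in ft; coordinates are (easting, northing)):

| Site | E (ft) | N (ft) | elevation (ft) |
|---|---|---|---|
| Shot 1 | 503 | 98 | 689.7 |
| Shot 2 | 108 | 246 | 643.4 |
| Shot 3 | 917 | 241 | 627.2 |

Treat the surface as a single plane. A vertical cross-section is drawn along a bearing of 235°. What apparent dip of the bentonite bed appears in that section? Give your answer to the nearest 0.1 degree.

13.1°

Two edge vectors: Shot 1→Shot 2 = (-395, 148, -46.3), Shot 1→Shot 3 = (414, 143, -62.5).
Normal n = (Shot 1→Shot 2) × (Shot 1→Shot 3) = (-2629.1, -43855.7, -117757).
So ∂z/∂E = −n_x/n_z = −0.02233 and ∂z/∂N = −n_y/n_z = −0.37243.
Unit vector along 235° is (sin 235°, cos 235°) = (-0.8192, -0.5736).
Slope in that direction = a·(-0.8192) + b·(-0.5736) = 0.23190.
Apparent dip = arctan|0.23190| = 13.1° (true dip is 20.5°, so apparent ≤ true as expected).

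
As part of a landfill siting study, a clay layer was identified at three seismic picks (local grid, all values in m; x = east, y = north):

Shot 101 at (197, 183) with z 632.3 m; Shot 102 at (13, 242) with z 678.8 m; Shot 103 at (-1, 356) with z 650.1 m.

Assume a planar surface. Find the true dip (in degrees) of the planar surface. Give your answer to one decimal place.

24.5°

Two edge vectors: Shot 101→Shot 102 = (-184, 59, 46.5), Shot 101→Shot 103 = (-198, 173, 17.8).
Normal n = (Shot 101→Shot 102) × (Shot 101→Shot 103) = (-6994.3, -5931.8, -20150).
So ∂z/∂x = −n_x/n_z = −0.34711 and ∂z/∂y = −n_y/n_z = −0.29438.
Gradient magnitude |∇z| = √(a² + b²) = √(0.12049 + 0.08666) = 0.45513.
True dip = arctan(0.45513) = 24.5°, dipping toward NE (azimuth ≈ 050°).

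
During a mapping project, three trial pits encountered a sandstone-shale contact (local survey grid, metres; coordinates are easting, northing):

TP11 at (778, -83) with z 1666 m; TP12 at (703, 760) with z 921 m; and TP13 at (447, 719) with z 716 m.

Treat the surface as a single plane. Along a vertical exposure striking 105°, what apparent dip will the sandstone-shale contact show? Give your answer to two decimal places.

Let the plane be z = a·easting + b·northing + c.
TP12−TP11: −75a + 843b = −745;  TP13−TP11: −331a + 802b = −950.
Solving gives a = 0.92908, b = −0.80109.
Unit vector along 105° is (sin 105°, cos 105°) = (0.9659, -0.2588).
Slope in that direction = a·(0.9659) + b·(-0.2588) = 1.10476.
Apparent dip = arctan|1.10476| = 47.85° (true dip is 50.8°, so apparent ≤ true as expected).

47.85°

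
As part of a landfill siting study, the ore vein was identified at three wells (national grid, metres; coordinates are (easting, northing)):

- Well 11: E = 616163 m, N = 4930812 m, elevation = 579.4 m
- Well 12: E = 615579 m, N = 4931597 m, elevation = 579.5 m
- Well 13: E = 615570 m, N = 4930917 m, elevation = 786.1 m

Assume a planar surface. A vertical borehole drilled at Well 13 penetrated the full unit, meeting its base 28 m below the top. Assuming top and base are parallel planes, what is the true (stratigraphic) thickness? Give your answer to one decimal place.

Let the plane be z = a·E + b·N + c.
Well 12−Well 11: −584a + 785b = 0.1;  Well 13−Well 11: −593a + 105b = 206.7.
Solving gives a = −0.40142, b = −0.29851.
|∇z| = √(a²+b²) = 0.50025, so dip δ = arctan(0.50025) = 26.58°.
True thickness = vertical thickness × cos δ = 28 × cos 26.58° = 25.0 m.

25.0 m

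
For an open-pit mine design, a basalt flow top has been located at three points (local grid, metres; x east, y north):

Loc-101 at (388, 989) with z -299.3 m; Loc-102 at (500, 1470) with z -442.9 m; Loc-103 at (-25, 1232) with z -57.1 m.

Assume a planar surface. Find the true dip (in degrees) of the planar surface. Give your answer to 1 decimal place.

34.4°

Two edge vectors: Loc-101→Loc-102 = (112, 481, -143.6), Loc-101→Loc-103 = (-413, 243, 242.2).
Normal n = (Loc-101→Loc-102) × (Loc-101→Loc-103) = (151393, 32180.4, 225869).
So ∂z/∂x = −n_x/n_z = −0.67027 and ∂z/∂y = −n_y/n_z = −0.14247.
Gradient magnitude |∇z| = √(a² + b²) = √(0.44926 + 0.02030) = 0.68524.
True dip = arctan(0.68524) = 34.4°, dipping toward ENE (azimuth ≈ 078°).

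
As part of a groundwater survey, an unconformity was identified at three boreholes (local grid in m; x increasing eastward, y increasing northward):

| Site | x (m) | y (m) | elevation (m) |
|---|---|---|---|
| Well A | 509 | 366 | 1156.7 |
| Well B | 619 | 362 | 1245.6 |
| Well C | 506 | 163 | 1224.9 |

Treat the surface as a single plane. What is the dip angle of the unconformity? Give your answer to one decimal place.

41.0°

Let the plane be z = a·x + b·y + c.
Well B−Well A: 110a − 4b = 88.9;  Well C−Well A: −3a − 203b = 68.2.
Solving gives a = 0.79554, b = −0.34772.
Gradient magnitude |∇z| = √(a² + b²) = √(0.63288 + 0.12091) = 0.86821.
True dip = arctan(0.86821) = 41.0°, dipping toward WNW (azimuth ≈ 294°).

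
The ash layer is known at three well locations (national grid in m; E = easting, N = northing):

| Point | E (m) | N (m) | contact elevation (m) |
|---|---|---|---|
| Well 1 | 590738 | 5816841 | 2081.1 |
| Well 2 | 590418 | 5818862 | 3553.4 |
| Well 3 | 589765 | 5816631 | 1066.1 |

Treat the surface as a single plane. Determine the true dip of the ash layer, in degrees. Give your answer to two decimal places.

50.59°

Let the plane be z = a·E + b·N + c.
Well 2−Well 1: −320a + 2021b = 1472.3;  Well 3−Well 1: −973a − 210b = −1015.
Solving gives a = 0.85666, b = 0.86414.
Gradient magnitude |∇z| = √(a² + b²) = √(0.73387 + 0.74674) = 1.21680.
True dip = arctan(1.21680) = 50.59°, dipping toward SW (azimuth ≈ 225°).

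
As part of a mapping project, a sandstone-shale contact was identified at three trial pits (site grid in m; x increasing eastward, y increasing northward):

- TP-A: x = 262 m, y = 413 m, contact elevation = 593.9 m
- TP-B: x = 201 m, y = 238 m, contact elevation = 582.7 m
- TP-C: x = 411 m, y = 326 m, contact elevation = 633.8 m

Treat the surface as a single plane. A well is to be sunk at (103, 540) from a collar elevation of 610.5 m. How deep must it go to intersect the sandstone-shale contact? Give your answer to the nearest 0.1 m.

Two edge vectors: TP-A→TP-B = (-61, -175, -11.2), TP-A→TP-C = (149, -87, 39.9).
Normal n = (TP-A→TP-B) × (TP-A→TP-C) = (-7956.9, 765.1, 31382).
So ∂z/∂x = −n_x/n_z = 0.25355 and ∂z/∂y = −n_y/n_z = −0.02438.
Intercept c from TP-A: 593.9 − 66.43 + 10.07 = 537.54.
At (103, 540): z_contact = 26.12 − 13.17 + 537.54 = 550.49 m.
Depth below ground = 610.5 − 550.49 = 60.0 m.

60.0 m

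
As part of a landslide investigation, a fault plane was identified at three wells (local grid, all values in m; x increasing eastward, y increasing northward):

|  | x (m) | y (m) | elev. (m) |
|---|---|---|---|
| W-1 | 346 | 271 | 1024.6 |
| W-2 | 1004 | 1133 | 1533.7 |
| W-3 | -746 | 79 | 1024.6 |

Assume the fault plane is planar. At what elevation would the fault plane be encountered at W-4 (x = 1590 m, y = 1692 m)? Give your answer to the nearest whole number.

1845 m

Two edge vectors: W-1→W-2 = (658, 862, 509.1), W-1→W-3 = (-1092, -192, 0).
Normal n = (W-1→W-2) × (W-1→W-3) = (97747.2, -555937.2, 814968).
So ∂z/∂x = −n_x/n_z = −0.11994 and ∂z/∂y = −n_y/n_z = 0.68216.
Intercept c from W-1: 1024.6 + 41.50 − 184.86 = 881.23.
At (1590, 1692): z = −190.7 + 1154.2 + 881.23 = 1844.7 m.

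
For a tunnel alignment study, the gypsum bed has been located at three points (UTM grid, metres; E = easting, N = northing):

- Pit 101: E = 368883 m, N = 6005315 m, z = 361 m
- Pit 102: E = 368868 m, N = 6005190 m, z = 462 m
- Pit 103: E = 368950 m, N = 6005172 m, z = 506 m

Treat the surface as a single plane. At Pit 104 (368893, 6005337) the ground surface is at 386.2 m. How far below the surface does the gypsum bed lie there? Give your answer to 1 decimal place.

Let the plane be z = a·E + b·N + c.
Pit 102−Pit 101: −15a − 125b = 101;  Pit 103−Pit 101: 67a − 143b = 145.
Solving gives a = 0.350000000, b = −0.850000000.
Then c = 361 − a·368883 − b·6005315 = 4975769.70.
At (368893, 6005337): z_contact = 129112.55 − 5104536.45 + 4975769.70 = 345.80 m.
Depth below ground = 386.2 − 345.80 = 40.4 m.

40.4 m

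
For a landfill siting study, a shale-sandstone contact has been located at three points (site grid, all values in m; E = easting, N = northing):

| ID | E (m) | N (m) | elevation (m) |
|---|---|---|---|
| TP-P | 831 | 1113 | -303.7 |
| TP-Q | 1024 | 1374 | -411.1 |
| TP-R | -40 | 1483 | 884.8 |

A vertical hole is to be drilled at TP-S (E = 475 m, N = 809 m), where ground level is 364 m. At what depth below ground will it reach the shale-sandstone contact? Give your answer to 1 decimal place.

Two edge vectors: TP-P→TP-Q = (193, 261, -107.4), TP-P→TP-R = (-871, 370, 1188.5).
Normal n = (TP-P→TP-Q) × (TP-P→TP-R) = (349936.5, -135835.1, 298741).
So ∂z/∂E = −n_x/n_z = −1.171371 and ∂z/∂N = −n_y/n_z = 0.454692.
Intercept c from TP-P: -303.7 + 973.41 − 506.07 = 163.64.
At (475, 809): z_contact = −556.40 + 367.85 + 163.64 = -24.92 m.
Depth below ground = 364 − (-24.92) = 388.9 m.

388.9 m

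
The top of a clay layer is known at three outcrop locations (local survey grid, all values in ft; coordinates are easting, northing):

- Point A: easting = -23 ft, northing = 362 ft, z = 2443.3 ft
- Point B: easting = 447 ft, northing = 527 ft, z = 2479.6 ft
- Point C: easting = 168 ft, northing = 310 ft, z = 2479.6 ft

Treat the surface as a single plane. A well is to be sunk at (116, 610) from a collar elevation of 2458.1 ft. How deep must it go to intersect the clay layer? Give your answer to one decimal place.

40.1 ft

Two edge vectors: Point A→Point B = (470, 165, 36.3), Point A→Point C = (191, -52, 36.3).
Normal n = (Point A→Point B) × (Point A→Point C) = (7877.1, -10127.7, -55955).
So ∂z/∂easting = −n_x/n_z = 0.14078 and ∂z/∂northing = −n_y/n_z = −0.18100.
Intercept c from Point A: 2443.3 + 3.24 + 65.52 = 2512.06.
At (116, 610): z_contact = 16.33 − 110.41 + 2512.06 = 2417.98 ft.
Depth below ground = 2458.1 − 2417.98 = 40.1 ft.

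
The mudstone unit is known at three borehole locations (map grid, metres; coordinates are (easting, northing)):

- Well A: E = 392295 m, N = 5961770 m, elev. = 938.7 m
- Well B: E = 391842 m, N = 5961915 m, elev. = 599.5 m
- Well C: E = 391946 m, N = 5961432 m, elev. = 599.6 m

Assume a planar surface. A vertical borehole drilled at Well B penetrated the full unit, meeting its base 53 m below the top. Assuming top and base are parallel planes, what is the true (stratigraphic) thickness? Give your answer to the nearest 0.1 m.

40.9 m

Two edge vectors: Well A→Well B = (-453, 145, -339.2), Well A→Well C = (-349, -338, -339.1).
Normal n = (Well A→Well B) × (Well A→Well C) = (-163819.1, -35231.5, 203719).
So ∂z/∂E = −n_x/n_z = 0.80414 and ∂z/∂N = −n_y/n_z = 0.17294.
|∇z| = √(a²+b²) = 0.82253, so dip δ = arctan(0.82253) = 39.44°.
True thickness = vertical thickness × cos δ = 53 × cos 39.44° = 40.9 m.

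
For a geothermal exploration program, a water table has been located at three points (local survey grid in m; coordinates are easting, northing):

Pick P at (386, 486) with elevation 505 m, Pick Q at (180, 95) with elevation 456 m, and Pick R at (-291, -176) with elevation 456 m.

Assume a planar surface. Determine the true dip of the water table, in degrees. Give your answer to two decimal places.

11.72°

Two edge vectors: Pick P→Pick Q = (-206, -391, -49), Pick P→Pick R = (-677, -662, -49).
Normal n = (Pick P→Pick Q) × (Pick P→Pick R) = (-13279, 23079, -128335).
So ∂z/∂easting = −n_x/n_z = −0.10347 and ∂z/∂northing = −n_y/n_z = 0.17983.
Gradient magnitude |∇z| = √(a² + b²) = √(0.01071 + 0.03234) = 0.20748.
True dip = arctan(0.20748) = 11.72°, dipping toward SSE (azimuth ≈ 150°).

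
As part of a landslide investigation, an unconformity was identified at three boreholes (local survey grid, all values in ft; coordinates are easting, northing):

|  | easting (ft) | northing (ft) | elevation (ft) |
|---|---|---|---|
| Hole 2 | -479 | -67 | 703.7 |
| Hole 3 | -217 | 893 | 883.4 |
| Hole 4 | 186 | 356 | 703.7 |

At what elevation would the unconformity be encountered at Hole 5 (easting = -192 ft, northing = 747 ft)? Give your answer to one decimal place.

Let the plane be z = a·easting + b·northing + c.
Hole 3−Hole 2: 262a + 960b = 179.7;  Hole 4−Hole 2: 665a + 423b = 0.
Solving gives a = −0.14408, b = 0.22651.
Then c = 703.7 − a·-479 − b·-67 = 649.86.
At (-192, 747): z = 27.7 + 169.2 + 649.86 = 846.7 ft.

846.7 ft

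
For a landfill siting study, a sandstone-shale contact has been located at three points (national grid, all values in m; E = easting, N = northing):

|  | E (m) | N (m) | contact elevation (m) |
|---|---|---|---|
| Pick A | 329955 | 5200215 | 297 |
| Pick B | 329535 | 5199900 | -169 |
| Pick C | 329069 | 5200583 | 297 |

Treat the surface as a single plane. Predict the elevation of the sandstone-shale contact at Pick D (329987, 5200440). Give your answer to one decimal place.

Two edge vectors: Pick A→Pick B = (-420, -315, -466), Pick A→Pick C = (-886, 368, 0).
Normal n = (Pick A→Pick B) × (Pick A→Pick C) = (171488, 412876, -433650).
So ∂z/∂E = −n_x/n_z = 0.395452554 and ∂z/∂N = −n_y/n_z = 0.952095007.
Intercept c from Pick A: 297 − 130481.55 − 4951098.74 = −5081283.29.
At (329987, 5200440): z = 130494.2 + 4951313.0 − 5081283.29 = 523.9 m.

523.9 m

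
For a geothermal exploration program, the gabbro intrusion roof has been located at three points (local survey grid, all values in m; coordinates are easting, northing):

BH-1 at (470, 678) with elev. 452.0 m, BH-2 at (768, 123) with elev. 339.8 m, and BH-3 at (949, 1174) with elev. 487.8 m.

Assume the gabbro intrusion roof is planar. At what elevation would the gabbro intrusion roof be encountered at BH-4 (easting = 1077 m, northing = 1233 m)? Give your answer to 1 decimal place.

Let the plane be z = a·easting + b·northing + c.
BH-2−BH-1: 298a − 555b = −112.2;  BH-3−BH-1: 479a + 496b = 35.8.
Solving gives a = −0.086503, b = 0.155716.
Then c = 452 − a·470 − b·678 = 387.08.
At (1077, 1233): z = −93.2 + 192.0 + 387.08 = 485.9 m.

485.9 m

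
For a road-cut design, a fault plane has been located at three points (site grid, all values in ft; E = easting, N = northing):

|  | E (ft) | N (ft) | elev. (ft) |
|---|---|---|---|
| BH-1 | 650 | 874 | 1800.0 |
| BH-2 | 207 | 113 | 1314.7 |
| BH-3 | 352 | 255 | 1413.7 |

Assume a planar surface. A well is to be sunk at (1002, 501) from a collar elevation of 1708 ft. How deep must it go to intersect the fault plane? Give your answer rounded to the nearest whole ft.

69 ft

Two edge vectors: BH-1→BH-2 = (-443, -761, -485.3), BH-1→BH-3 = (-298, -619, -386.3).
Normal n = (BH-1→BH-2) × (BH-1→BH-3) = (-6426.4, -26511.5, 47439).
So ∂z/∂E = −n_x/n_z = 0.13547 and ∂z/∂N = −n_y/n_z = 0.55885.
Intercept c from BH-1: 1800 − 88.05 − 488.44 = 1223.51.
At (1002, 501): z_contact = 135.7 + 280.0 + 1223.51 = 1639.2 ft.
Depth below ground = 1708 − 1639.2 = 69 ft.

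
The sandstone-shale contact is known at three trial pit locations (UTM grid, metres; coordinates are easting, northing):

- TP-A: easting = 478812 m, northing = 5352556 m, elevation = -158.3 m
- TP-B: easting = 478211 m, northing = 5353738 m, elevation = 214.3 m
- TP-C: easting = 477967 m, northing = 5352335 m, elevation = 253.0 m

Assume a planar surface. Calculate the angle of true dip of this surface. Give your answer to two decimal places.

Let the plane be z = a·easting + b·northing + c.
TP-B−TP-A: −601a + 1182b = 372.6;  TP-C−TP-A: −845a − 221b = 411.3.
Solving gives a = −0.50238, b = 0.05979.
Gradient magnitude |∇z| = √(a² + b²) = √(0.25239 + 0.00357) = 0.50593.
True dip = arctan(0.50593) = 26.84°, dipping toward E (azimuth ≈ 097°).

26.84°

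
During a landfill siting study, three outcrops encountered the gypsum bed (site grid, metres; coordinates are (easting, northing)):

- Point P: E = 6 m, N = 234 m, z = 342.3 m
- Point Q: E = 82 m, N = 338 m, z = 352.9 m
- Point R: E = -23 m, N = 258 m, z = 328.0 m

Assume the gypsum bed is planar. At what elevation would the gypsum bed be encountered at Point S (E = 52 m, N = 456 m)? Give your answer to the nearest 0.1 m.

323.1 m

Let the plane be z = a·E + b·N + c.
Point Q−Point P: 76a + 104b = 10.6;  Point R−Point P: −29a + 24b = −14.3.
Solving gives a = 0.35983, b = −0.16103.
Then c = 342.3 − a·6 − b·234 = 377.82.
At (52, 456): z = 18.7 − 73.4 + 377.82 = 323.1 m.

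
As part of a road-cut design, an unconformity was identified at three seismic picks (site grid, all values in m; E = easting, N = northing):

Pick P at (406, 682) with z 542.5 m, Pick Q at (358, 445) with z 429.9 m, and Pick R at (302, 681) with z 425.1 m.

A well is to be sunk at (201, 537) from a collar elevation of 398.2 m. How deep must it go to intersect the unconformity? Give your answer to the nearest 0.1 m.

Let the plane be z = a·E + b·N + c.
Pick Q−Pick P: −48a − 237b = −112.6;  Pick R−Pick P: −104a − 1b = −117.4.
Solving gives a = 1.12647, b = 0.24696.
Then c = 542.5 − a·406 − b·682 = −83.27.
At (201, 537): z_contact = 226.42 + 132.62 − 83.27 = 275.76 m.
Depth below ground = 398.2 − 275.76 = 122.4 m.

122.4 m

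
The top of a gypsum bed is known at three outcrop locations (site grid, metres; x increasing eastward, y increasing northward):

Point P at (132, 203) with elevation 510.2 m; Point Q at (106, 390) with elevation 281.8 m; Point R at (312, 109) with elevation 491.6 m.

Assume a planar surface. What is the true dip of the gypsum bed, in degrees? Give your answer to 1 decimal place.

Two edge vectors: Point P→Point Q = (-26, 187, -228.4), Point P→Point R = (180, -94, -18.6).
Normal n = (Point P→Point Q) × (Point P→Point R) = (-24947.8, -41595.6, -31216).
So ∂z/∂x = −n_x/n_z = −0.79920 and ∂z/∂y = −n_y/n_z = −1.33251.
Gradient magnitude |∇z| = √(a² + b²) = √(0.63872 + 1.77558) = 1.55380.
True dip = arctan(1.55380) = 57.2°, dipping toward NNE (azimuth ≈ 031°).

57.2°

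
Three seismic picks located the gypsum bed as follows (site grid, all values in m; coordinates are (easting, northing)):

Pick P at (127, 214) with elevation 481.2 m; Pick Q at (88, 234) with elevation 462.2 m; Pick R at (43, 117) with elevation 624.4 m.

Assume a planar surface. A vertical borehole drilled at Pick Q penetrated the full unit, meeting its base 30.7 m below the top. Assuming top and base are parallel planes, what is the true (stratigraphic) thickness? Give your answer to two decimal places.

18.47 m

Let the plane be z = a·E + b·N + c.
Pick Q−Pick P: −39a + 20b = −19;  Pick R−Pick P: −84a − 97b = 143.2.
Solving gives a = −0.18689, b = −1.31444.
|∇z| = √(a²+b²) = 1.32766, so dip δ = arctan(1.32766) = 53.01°.
True thickness = vertical thickness × cos δ = 30.7 × cos 53.01° = 18.47 m.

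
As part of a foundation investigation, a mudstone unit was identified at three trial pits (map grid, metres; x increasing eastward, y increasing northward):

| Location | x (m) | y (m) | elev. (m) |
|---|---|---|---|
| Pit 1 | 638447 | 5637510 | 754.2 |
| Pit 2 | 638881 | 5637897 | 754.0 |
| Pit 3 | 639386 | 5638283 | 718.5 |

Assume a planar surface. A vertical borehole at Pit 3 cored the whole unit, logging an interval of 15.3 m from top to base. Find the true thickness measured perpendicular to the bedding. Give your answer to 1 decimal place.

Let the plane be z = a·x + b·y + c.
Pit 2−Pit 1: 434a + 387b = −0.2;  Pit 3−Pit 1: 939a + 773b = −35.7.
Solving gives a = −0.48946, b = 0.54839.
|∇z| = √(a²+b²) = 0.73505, so dip δ = arctan(0.73505) = 36.32°.
True thickness = vertical thickness × cos δ = 15.3 × cos 36.32° = 12.3 m.

12.3 m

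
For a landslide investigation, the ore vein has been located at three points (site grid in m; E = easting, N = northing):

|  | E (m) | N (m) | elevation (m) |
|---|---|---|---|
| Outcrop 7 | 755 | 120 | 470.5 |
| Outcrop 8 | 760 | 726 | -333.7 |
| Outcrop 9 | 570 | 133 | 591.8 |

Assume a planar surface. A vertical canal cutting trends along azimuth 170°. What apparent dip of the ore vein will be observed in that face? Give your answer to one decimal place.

Two edge vectors: Outcrop 7→Outcrop 8 = (5, 606, -804.2), Outcrop 7→Outcrop 9 = (-185, 13, 121.3).
Normal n = (Outcrop 7→Outcrop 8) × (Outcrop 7→Outcrop 9) = (83962.4, 148170.5, 112175).
So ∂z/∂E = −n_x/n_z = −0.74849 and ∂z/∂N = −n_y/n_z = −1.32089.
Unit vector along 170° is (sin 170°, cos 170°) = (0.1736, -0.9848).
Slope in that direction = a·(0.1736) + b·(-0.9848) = 1.17085.
Apparent dip = arctan|1.17085| = 49.5° (true dip is 56.6°, so apparent ≤ true as expected).

49.5°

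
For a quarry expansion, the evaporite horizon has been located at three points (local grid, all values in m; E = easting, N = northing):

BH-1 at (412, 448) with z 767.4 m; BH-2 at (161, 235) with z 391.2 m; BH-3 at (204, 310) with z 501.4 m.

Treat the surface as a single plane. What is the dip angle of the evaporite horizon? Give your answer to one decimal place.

Two edge vectors: BH-1→BH-2 = (-251, -213, -376.2), BH-1→BH-3 = (-208, -138, -266).
Normal n = (BH-1→BH-2) × (BH-1→BH-3) = (4742.4, 11483.6, -9666).
So ∂z/∂E = −n_x/n_z = 0.49063 and ∂z/∂N = −n_y/n_z = 1.18804.
Gradient magnitude |∇z| = √(a² + b²) = √(0.24071 + 1.41144) = 1.28536.
True dip = arctan(1.28536) = 52.1°, dipping toward SSW (azimuth ≈ 202°).

52.1°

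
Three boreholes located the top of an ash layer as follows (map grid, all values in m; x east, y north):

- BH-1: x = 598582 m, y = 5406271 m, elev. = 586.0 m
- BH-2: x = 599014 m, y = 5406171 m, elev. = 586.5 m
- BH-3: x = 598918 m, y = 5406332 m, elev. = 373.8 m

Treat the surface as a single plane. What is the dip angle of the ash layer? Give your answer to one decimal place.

Two edge vectors: BH-1→BH-2 = (432, -100, 0.5), BH-1→BH-3 = (336, 61, -212.2).
Normal n = (BH-1→BH-2) × (BH-1→BH-3) = (21189.5, 91838.4, 59952).
So ∂z/∂x = −n_x/n_z = −0.35344 and ∂z/∂y = −n_y/n_z = −1.53187.
Gradient magnitude |∇z| = √(a² + b²) = √(0.12492 + 2.34661) = 1.57211.
True dip = arctan(1.57211) = 57.5°, dipping toward NNE (azimuth ≈ 013°).

57.5°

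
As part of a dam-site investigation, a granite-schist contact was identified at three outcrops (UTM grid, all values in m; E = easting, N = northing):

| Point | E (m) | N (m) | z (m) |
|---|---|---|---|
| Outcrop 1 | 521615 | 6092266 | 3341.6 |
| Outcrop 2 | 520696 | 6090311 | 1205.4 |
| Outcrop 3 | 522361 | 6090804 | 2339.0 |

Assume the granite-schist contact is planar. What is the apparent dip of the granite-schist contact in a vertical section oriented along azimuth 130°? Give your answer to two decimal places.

Let the plane be z = a·E + b·N + c.
Outcrop 2−Outcrop 1: −919a − 1955b = −2136.2;  Outcrop 3−Outcrop 1: 746a − 1462b = −1002.6.
Solving gives a = 0.41507, b = 0.89757.
Unit vector along 130° is (sin 130°, cos 130°) = (0.7660, -0.6428).
Slope in that direction = a·(0.7660) + b·(-0.6428) = −0.25898.
Apparent dip = arctan|0.25898| = 14.52° (true dip is 44.7°, so apparent ≤ true as expected).

14.52°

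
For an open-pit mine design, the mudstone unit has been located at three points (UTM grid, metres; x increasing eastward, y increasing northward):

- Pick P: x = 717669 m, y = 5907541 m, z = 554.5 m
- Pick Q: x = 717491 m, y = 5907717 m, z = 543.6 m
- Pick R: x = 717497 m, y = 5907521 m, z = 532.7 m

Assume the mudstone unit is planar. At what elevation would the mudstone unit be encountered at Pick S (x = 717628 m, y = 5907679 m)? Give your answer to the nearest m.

558 m

Two edge vectors: Pick P→Pick Q = (-178, 176, -10.9), Pick P→Pick R = (-172, -20, -21.8).
Normal n = (Pick P→Pick Q) × (Pick P→Pick R) = (-4054.8, -2005.6, 33832).
So ∂z/∂x = −n_x/n_z = 0.11985103 and ∂z/∂y = −n_y/n_z = 0.05928115.
Intercept c from Pick P: 554.5 − 86013.37 − 350205.85 = −435664.72.
At (717628, 5907679): z = 86008.5 + 350214.0 − 435664.72 = 557.8 m.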